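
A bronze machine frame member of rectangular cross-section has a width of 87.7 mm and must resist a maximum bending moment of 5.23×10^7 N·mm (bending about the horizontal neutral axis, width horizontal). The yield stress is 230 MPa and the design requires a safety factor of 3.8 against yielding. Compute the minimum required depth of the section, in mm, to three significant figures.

σ_allow = 230/3.8 = 60.53 MPa.
For a rectangular section σ = 6M/(bh²), so h² = 6M/(b σ_allow) = 6×5.2300×10^7/(87.7×60.53) = 59120 mm².
h = 243.1 mm.

h = 243 mm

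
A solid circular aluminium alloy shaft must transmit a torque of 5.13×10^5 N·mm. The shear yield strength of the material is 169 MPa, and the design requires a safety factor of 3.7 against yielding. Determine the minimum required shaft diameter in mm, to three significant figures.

Allowable shear stress τ_allow = 169/3.7 = 45.68 MPa.
For a solid shaft τ = 16T/(πd³), so d³ = 16T/(π τ_allow) = 16×513000/(π×45.68) = 57200 mm³.
d = (57200)^(1/3) = 38.53 mm.

d = 38.5 mm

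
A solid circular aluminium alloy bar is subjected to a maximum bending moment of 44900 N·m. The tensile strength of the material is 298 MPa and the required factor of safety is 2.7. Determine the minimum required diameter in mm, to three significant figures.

σ_allow = 298/2.7 = 110.4 MPa.
For a solid circular section σ = 32M/(πd³), so d³ = 32M/(π σ_allow) = 32×4.4900×10^7/(π×110.4) = 4.144×10^6 mm³.
d = 160.6 mm.

d = 161 mm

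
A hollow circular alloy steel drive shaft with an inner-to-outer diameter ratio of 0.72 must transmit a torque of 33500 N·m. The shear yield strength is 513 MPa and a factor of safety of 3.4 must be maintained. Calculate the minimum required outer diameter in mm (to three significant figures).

d_o = 116 mm

τ_allow = 513/3.4 = 150.9 MPa.
For a hollow shaft τ = 16T/[πd_o³(1−k⁴)] with k = 0.72, so 1−k⁴ = 0.7313.
d_o³ = 16T/[π τ_allow (1−k⁴)] = 16×3.3500×10^7/(π×150.9×0.7313) = 1.546×10^6 mm³.
d_o = 115.6 mm.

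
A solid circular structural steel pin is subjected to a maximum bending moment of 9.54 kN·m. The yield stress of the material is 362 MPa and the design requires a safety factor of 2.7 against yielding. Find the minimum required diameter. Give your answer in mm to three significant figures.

d = 89.8 mm

σ_allow = 362/2.7 = 134.1 MPa.
For a solid circular section σ = 32M/(πd³), so d³ = 32M/(π σ_allow) = 32×9540000/(π×134.1) = 724800 mm³.
d = 89.83 mm.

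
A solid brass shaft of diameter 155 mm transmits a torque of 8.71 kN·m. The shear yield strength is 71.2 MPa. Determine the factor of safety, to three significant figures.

τ = 16T/(πd³) = 16×8710000/(π×155³) = 11.91 MPa.
n = τ_limit/τ = 71.2/11.91 = 5.977.

n = 5.98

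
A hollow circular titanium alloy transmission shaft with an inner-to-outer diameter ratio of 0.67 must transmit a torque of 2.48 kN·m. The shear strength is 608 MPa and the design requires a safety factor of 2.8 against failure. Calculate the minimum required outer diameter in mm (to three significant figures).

τ_allow = 608/2.8 = 217.1 MPa.
For a hollow shaft τ = 16T/[πd_o³(1−k⁴)] with k = 0.67, so 1−k⁴ = 0.7985.
d_o³ = 16T/[π τ_allow (1−k⁴)] = 16×2480000/(π×217.1×0.7985) = 72850 mm³.
d_o = 41.76 mm.

d_o = 41.8 mm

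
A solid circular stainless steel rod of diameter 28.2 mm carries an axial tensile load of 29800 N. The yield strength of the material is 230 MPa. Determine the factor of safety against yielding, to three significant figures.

n = 4.82

A = πd²/4 = 624.6 mm².
σ = F/A = 29800/624.6 = 47.71 MPa.
n = 230/47.71 = 4.821.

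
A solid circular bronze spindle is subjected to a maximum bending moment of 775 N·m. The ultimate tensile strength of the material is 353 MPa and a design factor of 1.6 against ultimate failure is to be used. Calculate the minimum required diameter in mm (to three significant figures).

d = 33.0 mm

σ_allow = 353/1.6 = 220.6 MPa.
For a solid circular section σ = 32M/(πd³), so d³ = 32M/(π σ_allow) = 32×775000/(π×220.6) = 35780 mm³.
d = 32.95 mm.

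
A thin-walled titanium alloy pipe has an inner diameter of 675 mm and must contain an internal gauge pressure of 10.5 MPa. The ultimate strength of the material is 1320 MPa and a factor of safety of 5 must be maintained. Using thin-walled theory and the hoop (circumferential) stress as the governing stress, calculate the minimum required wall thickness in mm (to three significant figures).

t = 13.4 mm

σ_allow = 1320/5 = 264.0 MPa.
Hoop stress σ_h = pD/(2t), so t = pD/(2σ_allow) = 10.5×675/(2×264.0) = 13.42 mm.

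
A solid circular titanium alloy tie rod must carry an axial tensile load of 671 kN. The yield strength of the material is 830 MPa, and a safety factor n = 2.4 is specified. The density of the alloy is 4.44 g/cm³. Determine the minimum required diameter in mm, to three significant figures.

d = 49.7 mm

Allowable stress σ_allow = 830/2.4 = 345.8 MPa.
Required area A = F/σ_allow = 671000/345.8 = 1940 mm².
A = πd²/4 → d = √(4A/π) = 49.70 mm.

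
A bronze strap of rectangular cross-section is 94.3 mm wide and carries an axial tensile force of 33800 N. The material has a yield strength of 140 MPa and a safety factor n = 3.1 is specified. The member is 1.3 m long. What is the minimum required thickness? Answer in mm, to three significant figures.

σ_allow = 140/3.1 = 45.16 MPa.
Required area A = F/σ_allow = 33800/45.16 = 748.4 mm².
t = A/w = 748.4/94.3 = 7.937 mm.

t = 7.94 mm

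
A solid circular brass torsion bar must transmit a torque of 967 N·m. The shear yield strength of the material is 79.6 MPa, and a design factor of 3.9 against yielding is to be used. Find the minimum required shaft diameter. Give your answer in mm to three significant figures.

Allowable shear stress τ_allow = 79.6/3.9 = 20.41 MPa.
For a solid shaft τ = 16T/(πd³), so d³ = 16T/(π τ_allow) = 16×967000/(π×20.41) = 241300 mm³.
d = (241300)^(1/3) = 62.26 mm.

d = 62.3 mm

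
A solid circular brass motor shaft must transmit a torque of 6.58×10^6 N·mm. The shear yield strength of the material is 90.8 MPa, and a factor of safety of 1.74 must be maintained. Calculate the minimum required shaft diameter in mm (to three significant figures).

d = 86.3 mm

Allowable shear stress τ_allow = 90.8/1.74 = 52.18 MPa.
For a solid shaft τ = 16T/(πd³), so d³ = 16T/(π τ_allow) = 16×6580000/(π×52.18) = 642200 mm³.
d = (642200)^(1/3) = 86.28 mm.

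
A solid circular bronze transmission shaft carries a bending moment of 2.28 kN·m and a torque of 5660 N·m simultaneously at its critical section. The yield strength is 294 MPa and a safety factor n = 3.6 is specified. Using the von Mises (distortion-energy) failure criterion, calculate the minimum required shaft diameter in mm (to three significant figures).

d = 87.7 mm

σ_allow = σ_y/n = 294/3.6 = 81.67 MPa.
For a solid shaft σ_b = 32M/(πd³) and τ = 16T/(πd³), so the von Mises stress is σ' = (16/πd³)·√(4M²+3T²).
√(4M²+3T²) = √(4×(2.280×10^6)² + 3×(5.660×10^6)²) = 1.081×10^7 N·mm.
d³ = 16×1.081×10^7/(π×81.67) = 674300 mm³.
d = 87.69 mm.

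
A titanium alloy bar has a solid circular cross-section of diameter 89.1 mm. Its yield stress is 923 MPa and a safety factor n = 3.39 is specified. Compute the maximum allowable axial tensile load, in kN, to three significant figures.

σ_allow = 923/3.39 = 272.3 MPa.
A = πd²/4 = π×89.1²/4 = 6235 mm².
F_allow = σ_allow × A = 272.3×6235 = 1.698×10^6 N.

F_allow = 1700 kN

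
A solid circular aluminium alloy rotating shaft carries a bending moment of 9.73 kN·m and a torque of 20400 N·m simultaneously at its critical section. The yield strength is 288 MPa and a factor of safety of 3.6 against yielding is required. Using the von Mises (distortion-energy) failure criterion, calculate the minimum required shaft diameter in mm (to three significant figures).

d = 137 mm

σ_allow = σ_y/n = 288/3.6 = 80.00 MPa.
For a solid shaft σ_b = 32M/(πd³) and τ = 16T/(πd³), so the von Mises stress is σ' = (16/πd³)·√(4M²+3T²).
√(4M²+3T²) = √(4×(9.730×10^6)² + 3×(2.040×10^7)²) = 4.034×10^7 N·mm.
d³ = 16×4.034×10^7/(π×80.00) = 2.568×10^6 mm³.
d = 136.9 mm.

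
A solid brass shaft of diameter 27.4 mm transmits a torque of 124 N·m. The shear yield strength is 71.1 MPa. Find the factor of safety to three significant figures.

τ = 16T/(πd³) = 16×124000/(π×27.4³) = 30.70 MPa.
n = τ_limit/τ = 71.1/30.70 = 2.316.

n = 2.32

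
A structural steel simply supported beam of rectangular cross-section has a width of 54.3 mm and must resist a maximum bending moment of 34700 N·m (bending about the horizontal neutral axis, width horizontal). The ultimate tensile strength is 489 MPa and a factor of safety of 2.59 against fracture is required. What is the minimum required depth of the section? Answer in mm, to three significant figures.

σ_allow = 489/2.59 = 188.8 MPa.
For a rectangular section σ = 6M/(bh²), so h² = 6M/(b σ_allow) = 6×3.4700×10^7/(54.3×188.8) = 20310 mm².
h = 142.5 mm.

h = 143 mm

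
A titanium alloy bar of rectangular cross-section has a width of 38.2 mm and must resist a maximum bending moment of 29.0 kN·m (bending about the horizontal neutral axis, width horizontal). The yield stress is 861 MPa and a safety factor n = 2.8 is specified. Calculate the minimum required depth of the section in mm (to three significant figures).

h = 122 mm

σ_allow = 861/2.8 = 307.5 MPa.
For a rectangular section σ = 6M/(bh²), so h² = 6M/(b σ_allow) = 6×2.9000×10^7/(38.2×307.5) = 14810 mm².
h = 121.7 mm.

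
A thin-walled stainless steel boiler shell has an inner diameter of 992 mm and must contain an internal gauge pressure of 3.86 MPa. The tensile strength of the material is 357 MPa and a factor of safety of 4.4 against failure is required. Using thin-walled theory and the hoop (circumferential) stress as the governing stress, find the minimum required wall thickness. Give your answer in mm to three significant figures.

σ_allow = 357/4.4 = 81.14 MPa.
Hoop stress σ_h = pD/(2t), so t = pD/(2σ_allow) = 3.86×992/(2×81.14) = 23.60 mm.

t = 23.6 mm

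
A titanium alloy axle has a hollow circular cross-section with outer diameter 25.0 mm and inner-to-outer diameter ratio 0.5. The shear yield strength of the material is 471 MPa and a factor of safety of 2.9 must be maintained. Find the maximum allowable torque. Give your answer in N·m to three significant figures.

τ_allow = 471/2.9 = 162.4 MPa.
For a hollow shaft T_allow = τ_allow·πd_o³(1−k⁴)/16 with 1−k⁴ = 0.9375, so πd_o³(1−k⁴)/16 = 2876 mm³.
T_allow = 162.4×2876 = 467100 N·mm = 467.1 N·m.

T_allow = 467 N·m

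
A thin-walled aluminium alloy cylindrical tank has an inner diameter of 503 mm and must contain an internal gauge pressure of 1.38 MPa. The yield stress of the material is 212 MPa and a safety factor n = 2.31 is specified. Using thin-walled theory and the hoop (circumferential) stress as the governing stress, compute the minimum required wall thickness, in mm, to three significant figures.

t = 3.78 mm

σ_allow = 212/2.31 = 91.77 MPa.
Hoop stress σ_h = pD/(2t), so t = pD/(2σ_allow) = 1.38×503/(2×91.77) = 3.782 mm.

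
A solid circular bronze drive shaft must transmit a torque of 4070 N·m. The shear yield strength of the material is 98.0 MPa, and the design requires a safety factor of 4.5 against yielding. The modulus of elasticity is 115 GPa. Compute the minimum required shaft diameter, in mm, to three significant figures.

Allowable shear stress τ_allow = 98.0/4.5 = 21.78 MPa.
For a solid shaft τ = 16T/(πd³), so d³ = 16T/(π τ_allow) = 16×4070000/(π×21.78) = 951800 mm³.
d = (951800)^(1/3) = 98.37 mm.

d = 98.4 mm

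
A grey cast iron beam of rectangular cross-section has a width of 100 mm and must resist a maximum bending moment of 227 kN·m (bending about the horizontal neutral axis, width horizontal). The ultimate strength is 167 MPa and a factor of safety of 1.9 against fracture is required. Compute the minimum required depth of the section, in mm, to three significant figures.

σ_allow = 167/1.9 = 87.89 MPa.
For a rectangular section σ = 6M/(bh²), so h² = 6M/(b σ_allow) = 6×2.2700×10^8/(100×87.89) = 155000 mm².
h = 393.6 mm.

h = 394 mm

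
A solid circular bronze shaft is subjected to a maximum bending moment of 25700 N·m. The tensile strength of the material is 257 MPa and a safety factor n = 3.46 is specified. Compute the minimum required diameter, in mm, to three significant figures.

σ_allow = 257/3.46 = 74.28 MPa.
For a solid circular section σ = 32M/(πd³), so d³ = 32M/(π σ_allow) = 32×2.5700×10^7/(π×74.28) = 3.524×10^6 mm³.
d = 152.2 mm.

d = 152 mm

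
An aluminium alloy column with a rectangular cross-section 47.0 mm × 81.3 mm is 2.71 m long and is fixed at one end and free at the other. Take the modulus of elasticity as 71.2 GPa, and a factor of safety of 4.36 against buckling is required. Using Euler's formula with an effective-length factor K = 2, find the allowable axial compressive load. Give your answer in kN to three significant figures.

P_allow = 3.86 kN

Buckling occurs about the weak axis: I_min = h·b³/12 = 81.3×47.0³/12 = 703400 mm⁴ (b = 47.0 mm is the smaller dimension).
Effective length L_e = KL = 2×2.71 m = 5420 mm.
Euler critical load P_cr = π²EI/L_e² = π²×71200×703400/5420² = 16830 N.
P_allow = P_cr/n = 16830/4.36 = 3859 N.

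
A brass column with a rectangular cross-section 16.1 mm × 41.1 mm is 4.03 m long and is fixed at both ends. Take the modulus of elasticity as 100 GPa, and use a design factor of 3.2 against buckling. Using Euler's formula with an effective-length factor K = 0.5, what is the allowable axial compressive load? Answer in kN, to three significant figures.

P_allow = 1.09 kN

Buckling occurs about the weak axis: I_min = h·b³/12 = 41.1×16.1³/12 = 14290 mm⁴ (b = 16.1 mm is the smaller dimension).
Effective length L_e = KL = 0.5×4.03 m = 2015 mm.
Euler critical load P_cr = π²EI/L_e² = π²×100000×14290/2015² = 3474 N.
P_allow = P_cr/n = 3474/3.2 = 1086 N.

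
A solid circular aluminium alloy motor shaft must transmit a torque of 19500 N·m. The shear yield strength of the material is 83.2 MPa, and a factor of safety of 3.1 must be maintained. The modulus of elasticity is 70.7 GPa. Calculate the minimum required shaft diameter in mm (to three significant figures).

Allowable shear stress τ_allow = 83.2/3.1 = 26.84 MPa.
For a solid shaft τ = 16T/(πd³), so d³ = 16T/(π τ_allow) = 16×1.9500×10^7/(π×26.84) = 3.700×10^6 mm³.
d = (3.700×10^6)^(1/3) = 154.7 mm.

d = 155 mm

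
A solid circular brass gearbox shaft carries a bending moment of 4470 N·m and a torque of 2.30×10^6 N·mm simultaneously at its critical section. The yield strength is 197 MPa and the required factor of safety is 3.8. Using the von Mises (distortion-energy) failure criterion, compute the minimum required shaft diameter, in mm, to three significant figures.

d = 98.7 mm

σ_allow = σ_y/n = 197/3.8 = 51.84 MPa.
For a solid shaft σ_b = 32M/(πd³) and τ = 16T/(πd³), so the von Mises stress is σ' = (16/πd³)·√(4M²+3T²).
√(4M²+3T²) = √(4×(4.470×10^6)² + 3×(2.300×10^6)²) = 9.787×10^6 N·mm.
d³ = 16×9.787×10^6/(π×51.84) = 961500 mm³.
d = 98.70 mm.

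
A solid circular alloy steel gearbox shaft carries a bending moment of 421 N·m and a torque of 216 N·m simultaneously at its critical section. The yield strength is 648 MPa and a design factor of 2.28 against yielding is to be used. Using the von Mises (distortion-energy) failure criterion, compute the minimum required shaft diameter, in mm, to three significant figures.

σ_allow = σ_y/n = 648/2.28 = 284.2 MPa.
For a solid shaft σ_b = 32M/(πd³) and τ = 16T/(πd³), so the von Mises stress is σ' = (16/πd³)·√(4M²+3T²).
√(4M²+3T²) = √(4×(421000)² + 3×(216000)²) = 921400 N·mm.
d³ = 16×921400/(π×284.2) = 16510 mm³.
d = 25.46 mm.

d = 25.5 mm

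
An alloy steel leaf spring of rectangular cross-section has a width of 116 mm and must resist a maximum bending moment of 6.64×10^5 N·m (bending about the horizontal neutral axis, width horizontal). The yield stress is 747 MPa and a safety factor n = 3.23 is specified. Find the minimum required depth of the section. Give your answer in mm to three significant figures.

σ_allow = 747/3.23 = 231.3 MPa.
For a rectangular section σ = 6M/(bh²), so h² = 6M/(b σ_allow) = 6×6.6400×10^8/(116×231.3) = 148500 mm².
h = 385.4 mm.

h = 385 mm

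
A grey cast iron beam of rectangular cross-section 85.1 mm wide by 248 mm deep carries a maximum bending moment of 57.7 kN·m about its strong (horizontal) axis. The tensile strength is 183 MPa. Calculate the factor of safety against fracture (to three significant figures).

Section modulus S = bh²/6 = 85.1×248²/6 = 872300 mm³.
σ = M/S = 5.7700×10^7/872300 = 66.14 MPa.
n = 183/66.14 = 2.767.

n = 2.77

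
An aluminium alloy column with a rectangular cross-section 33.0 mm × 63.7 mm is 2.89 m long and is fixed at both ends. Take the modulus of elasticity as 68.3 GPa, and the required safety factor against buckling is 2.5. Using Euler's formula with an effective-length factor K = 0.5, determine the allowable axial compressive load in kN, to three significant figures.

Buckling occurs about the weak axis: I_min = h·b³/12 = 63.7×33.0³/12 = 190800 mm⁴ (b = 33.0 mm is the smaller dimension).
Effective length L_e = KL = 0.5×2.89 m = 1445 mm.
Euler critical load P_cr = π²EI/L_e² = π²×68300×190800/1445² = 61590 N.
P_allow = P_cr/n = 61590/2.5 = 24630 N.

P_allow = 24.6 kN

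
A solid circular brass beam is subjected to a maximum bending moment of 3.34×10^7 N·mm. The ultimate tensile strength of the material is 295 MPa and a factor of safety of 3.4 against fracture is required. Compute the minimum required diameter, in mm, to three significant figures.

σ_allow = 295/3.4 = 86.76 MPa.
For a solid circular section σ = 32M/(πd³), so d³ = 32M/(π σ_allow) = 32×3.3400×10^7/(π×86.76) = 3.921×10^6 mm³.
d = 157.7 mm.

d = 158 mm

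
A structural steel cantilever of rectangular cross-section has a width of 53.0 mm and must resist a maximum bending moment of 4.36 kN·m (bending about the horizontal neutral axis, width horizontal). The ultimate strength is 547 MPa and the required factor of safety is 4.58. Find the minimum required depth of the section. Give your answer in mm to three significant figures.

σ_allow = 547/4.58 = 119.4 MPa.
For a rectangular section σ = 6M/(bh²), so h² = 6M/(b σ_allow) = 6×4360000/(53.0×119.4) = 4133 mm².
h = 64.29 mm.

h = 64.3 mm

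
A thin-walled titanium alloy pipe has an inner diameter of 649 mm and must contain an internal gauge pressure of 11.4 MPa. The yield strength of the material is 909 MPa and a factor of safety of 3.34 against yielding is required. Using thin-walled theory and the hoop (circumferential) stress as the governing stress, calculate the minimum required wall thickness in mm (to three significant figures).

t = 13.6 mm

σ_allow = 909/3.34 = 272.2 MPa.
Hoop stress σ_h = pD/(2t), so t = pD/(2σ_allow) = 11.4×649/(2×272.2) = 13.59 mm.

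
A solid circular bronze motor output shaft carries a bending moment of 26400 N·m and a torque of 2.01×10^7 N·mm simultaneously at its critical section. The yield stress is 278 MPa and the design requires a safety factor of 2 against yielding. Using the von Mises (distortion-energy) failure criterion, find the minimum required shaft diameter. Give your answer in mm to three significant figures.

σ_allow = σ_y/n = 278/2 = 139.0 MPa.
For a solid shaft σ_b = 32M/(πd³) and τ = 16T/(πd³), so the von Mises stress is σ' = (16/πd³)·√(4M²+3T²).
√(4M²+3T²) = √(4×(2.640×10^7)² + 3×(2.010×10^7)²) = 6.324×10^7 N·mm.
d³ = 16×6.324×10^7/(π×139.0) = 2.317×10^6 mm³.
d = 132.3 mm.

d = 132 mm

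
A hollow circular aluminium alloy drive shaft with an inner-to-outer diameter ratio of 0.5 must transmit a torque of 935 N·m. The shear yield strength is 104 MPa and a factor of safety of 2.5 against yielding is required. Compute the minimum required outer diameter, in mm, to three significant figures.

τ_allow = 104/2.5 = 41.60 MPa.
For a hollow shaft τ = 16T/[πd_o³(1−k⁴)] with k = 0.5, so 1−k⁴ = 0.9375.
d_o³ = 16T/[π τ_allow (1−k⁴)] = 16×935000/(π×41.60×0.9375) = 122100 mm³.
d_o = 49.61 mm.

d_o = 49.6 mm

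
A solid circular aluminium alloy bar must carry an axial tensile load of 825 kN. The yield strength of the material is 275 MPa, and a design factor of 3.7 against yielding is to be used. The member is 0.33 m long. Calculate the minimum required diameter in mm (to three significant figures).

Allowable stress σ_allow = 275/3.7 = 74.32 MPa.
Required area A = F/σ_allow = 825000/74.32 = 11100 mm².
A = πd²/4 → d = √(4A/π) = 118.9 mm.

d = 119 mm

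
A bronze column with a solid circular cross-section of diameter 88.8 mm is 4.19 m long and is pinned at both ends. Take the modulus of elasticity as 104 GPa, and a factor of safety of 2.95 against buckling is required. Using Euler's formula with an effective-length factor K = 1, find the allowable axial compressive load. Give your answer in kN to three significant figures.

I = πd⁴/64 = π×88.8⁴/64 = 3.052×10^6 mm⁴.
Effective length L_e = KL = 1×4.19 m = 4190 mm.
Euler critical load P_cr = π²EI/L_e² = π²×104000×3.052×10^6/4190² = 178500 N.
P_allow = P_cr/n = 178500/2.95 = 60490 N.

P_allow = 60.5 kN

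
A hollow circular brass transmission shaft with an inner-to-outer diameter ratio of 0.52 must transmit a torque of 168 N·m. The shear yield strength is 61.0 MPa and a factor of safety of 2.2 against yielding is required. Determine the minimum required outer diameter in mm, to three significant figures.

d_o = 32.2 mm

τ_allow = 61.0/2.2 = 27.73 MPa.
For a hollow shaft τ = 16T/[πd_o³(1−k⁴)] with k = 0.52, so 1−k⁴ = 0.9269.
d_o³ = 16T/[π τ_allow (1−k⁴)] = 16×168000/(π×27.73×0.9269) = 33290 mm³.
d_o = 32.17 mm.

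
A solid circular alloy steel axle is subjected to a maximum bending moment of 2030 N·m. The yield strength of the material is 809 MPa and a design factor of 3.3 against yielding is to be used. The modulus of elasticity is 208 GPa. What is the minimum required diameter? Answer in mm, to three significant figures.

d = 43.9 mm

σ_allow = 809/3.3 = 245.2 MPa.
For a solid circular section σ = 32M/(πd³), so d³ = 32M/(π σ_allow) = 32×2030000/(π×245.2) = 84350 mm³.
d = 43.86 mm.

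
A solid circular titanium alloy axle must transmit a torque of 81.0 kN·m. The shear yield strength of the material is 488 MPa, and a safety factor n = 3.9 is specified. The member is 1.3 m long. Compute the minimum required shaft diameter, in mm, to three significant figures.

d = 149 mm

Allowable shear stress τ_allow = 488/3.9 = 125.1 MPa.
For a solid shaft τ = 16T/(πd³), so d³ = 16T/(π τ_allow) = 16×8.1000×10^7/(π×125.1) = 3.297×10^6 mm³.
d = (3.297×10^6)^(1/3) = 148.8 mm.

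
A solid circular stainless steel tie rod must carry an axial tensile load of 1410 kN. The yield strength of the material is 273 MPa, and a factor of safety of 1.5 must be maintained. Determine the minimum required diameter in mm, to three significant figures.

Allowable stress σ_allow = 273/1.5 = 182.0 MPa.
Required area A = F/σ_allow = 1410000/182.0 = 7747 mm².
A = πd²/4 → d = √(4A/π) = 99.32 mm.

d = 99.3 mm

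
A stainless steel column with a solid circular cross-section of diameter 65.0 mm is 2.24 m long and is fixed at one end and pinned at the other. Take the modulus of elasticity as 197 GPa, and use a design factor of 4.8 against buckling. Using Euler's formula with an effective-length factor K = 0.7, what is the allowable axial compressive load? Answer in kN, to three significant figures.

P_allow = 144 kN

I = πd⁴/64 = π×65.0⁴/64 = 876200 mm⁴.
Effective length L_e = KL = 0.7×2.24 m = 1568 mm.
Euler critical load P_cr = π²EI/L_e² = π²×197000×876200/1568² = 692900 N.
P_allow = P_cr/n = 692900/4.8 = 144400 N.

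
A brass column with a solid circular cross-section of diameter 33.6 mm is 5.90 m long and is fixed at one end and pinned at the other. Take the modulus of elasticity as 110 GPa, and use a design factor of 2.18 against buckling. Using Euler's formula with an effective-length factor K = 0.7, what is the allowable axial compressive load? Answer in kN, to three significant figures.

I = πd⁴/64 = π×33.6⁴/64 = 62560 mm⁴.
Effective length L_e = KL = 0.7×5.90 m = 4130 mm.
Euler critical load P_cr = π²EI/L_e² = π²×110000×62560/4130² = 3982 N.
P_allow = P_cr/n = 3982/2.18 = 1827 N.

P_allow = 1.83 kN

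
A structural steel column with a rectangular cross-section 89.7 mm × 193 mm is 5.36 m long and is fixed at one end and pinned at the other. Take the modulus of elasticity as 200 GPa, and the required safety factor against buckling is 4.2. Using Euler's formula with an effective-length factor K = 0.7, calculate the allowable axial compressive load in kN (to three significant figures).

Buckling occurs about the weak axis: I_min = h·b³/12 = 193×89.7³/12 = 1.161×10^7 mm⁴ (b = 89.7 mm is the smaller dimension).
Effective length L_e = KL = 0.7×5.36 m = 3752 mm.
Euler critical load P_cr = π²EI/L_e² = π²×200000×1.161×10^7/3752² = 1.628×10^6 N.
P_allow = P_cr/n = 1.628×10^6/4.2 = 387500 N.

P_allow = 388 kN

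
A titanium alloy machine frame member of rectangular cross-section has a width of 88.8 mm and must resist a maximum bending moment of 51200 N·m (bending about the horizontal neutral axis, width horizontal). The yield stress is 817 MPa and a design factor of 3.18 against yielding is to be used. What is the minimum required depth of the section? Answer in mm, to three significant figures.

h = 116 mm

σ_allow = 817/3.18 = 256.9 MPa.
For a rectangular section σ = 6M/(bh²), so h² = 6M/(b σ_allow) = 6×5.1200×10^7/(88.8×256.9) = 13470 mm².
h = 116.0 mm.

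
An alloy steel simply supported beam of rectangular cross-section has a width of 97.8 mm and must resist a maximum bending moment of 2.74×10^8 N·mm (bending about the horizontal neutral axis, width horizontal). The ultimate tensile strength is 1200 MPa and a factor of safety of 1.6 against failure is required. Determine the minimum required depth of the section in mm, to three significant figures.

σ_allow = 1200/1.6 = 750.0 MPa.
For a rectangular section σ = 6M/(bh²), so h² = 6M/(b σ_allow) = 6×2.7400×10^8/(97.8×750.0) = 22410 mm².
h = 149.7 mm.

h = 150 mm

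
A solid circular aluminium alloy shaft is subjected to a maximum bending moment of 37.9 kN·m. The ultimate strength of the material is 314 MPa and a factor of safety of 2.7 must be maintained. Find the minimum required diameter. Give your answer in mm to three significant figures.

σ_allow = 314/2.7 = 116.3 MPa.
For a solid circular section σ = 32M/(πd³), so d³ = 32M/(π σ_allow) = 32×3.7900×10^7/(π×116.3) = 3.320×10^6 mm³.
d = 149.2 mm.

d = 149 mm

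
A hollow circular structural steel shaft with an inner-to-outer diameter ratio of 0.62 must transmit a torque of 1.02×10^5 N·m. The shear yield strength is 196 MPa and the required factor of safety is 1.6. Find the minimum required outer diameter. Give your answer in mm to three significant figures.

d_o = 171 mm

τ_allow = 196/1.6 = 122.5 MPa.
For a hollow shaft τ = 16T/[πd_o³(1−k⁴)] with k = 0.62, so 1−k⁴ = 0.8522.
d_o³ = 16T/[π τ_allow (1−k⁴)] = 16×1.0200×10^8/(π×122.5×0.8522) = 4.976×10^6 mm³.
d_o = 170.7 mm.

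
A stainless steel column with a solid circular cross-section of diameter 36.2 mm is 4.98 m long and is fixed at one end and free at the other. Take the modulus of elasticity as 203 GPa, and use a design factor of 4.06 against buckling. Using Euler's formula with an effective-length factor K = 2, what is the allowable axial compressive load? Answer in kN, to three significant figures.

I = πd⁴/64 = π×36.2⁴/64 = 84300 mm⁴.
Effective length L_e = KL = 2×4.98 m = 9960 mm.
Euler critical load P_cr = π²EI/L_e² = π²×203000×84300/9960² = 1702 N.
P_allow = P_cr/n = 1702/4.06 = 419.3 N.

P_allow = 0.419 kN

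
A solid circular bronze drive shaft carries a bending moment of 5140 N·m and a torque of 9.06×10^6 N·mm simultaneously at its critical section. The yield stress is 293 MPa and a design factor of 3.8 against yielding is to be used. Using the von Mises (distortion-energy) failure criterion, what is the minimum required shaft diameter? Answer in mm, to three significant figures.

d = 107 mm

σ_allow = σ_y/n = 293/3.8 = 77.11 MPa.
For a solid shaft σ_b = 32M/(πd³) and τ = 16T/(πd³), so the von Mises stress is σ' = (16/πd³)·√(4M²+3T²).
√(4M²+3T²) = √(4×(5.140×10^6)² + 3×(9.060×10^6)²) = 1.876×10^7 N·mm.
d³ = 16×1.876×10^7/(π×77.11) = 1.239×10^6 mm³.
d = 107.4 mm.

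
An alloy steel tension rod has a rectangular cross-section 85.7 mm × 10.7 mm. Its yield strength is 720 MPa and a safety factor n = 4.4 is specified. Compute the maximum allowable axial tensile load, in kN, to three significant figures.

σ_allow = 720/4.4 = 163.6 MPa.
A = 85.7×10.7 = 917.0 mm².
F_allow = σ_allow × A = 163.6×917.0 = 150100 N.

F_allow = 150 kN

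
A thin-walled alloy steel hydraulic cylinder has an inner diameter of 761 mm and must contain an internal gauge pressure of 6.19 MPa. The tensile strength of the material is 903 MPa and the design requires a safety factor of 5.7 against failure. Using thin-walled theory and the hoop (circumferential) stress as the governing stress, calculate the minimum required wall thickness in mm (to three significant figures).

t = 14.9 mm

σ_allow = 903/5.7 = 158.4 MPa.
Hoop stress σ_h = pD/(2t), so t = pD/(2σ_allow) = 6.19×761/(2×158.4) = 14.87 mm.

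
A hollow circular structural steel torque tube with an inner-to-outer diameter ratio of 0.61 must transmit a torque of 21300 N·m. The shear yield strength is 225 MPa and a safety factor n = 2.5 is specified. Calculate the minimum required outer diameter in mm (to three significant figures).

d_o = 112 mm

τ_allow = 225/2.5 = 90.00 MPa.
For a hollow shaft τ = 16T/[πd_o³(1−k⁴)] with k = 0.61, so 1−k⁴ = 0.8615.
d_o³ = 16T/[π τ_allow (1−k⁴)] = 16×2.1300×10^7/(π×90.00×0.8615) = 1.399×10^6 mm³.
d_o = 111.8 mm.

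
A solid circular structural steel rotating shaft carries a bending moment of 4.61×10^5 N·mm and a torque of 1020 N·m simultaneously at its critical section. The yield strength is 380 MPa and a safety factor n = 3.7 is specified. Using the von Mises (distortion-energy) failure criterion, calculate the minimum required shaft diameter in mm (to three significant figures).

d = 46.2 mm

σ_allow = σ_y/n = 380/3.7 = 102.7 MPa.
For a solid shaft σ_b = 32M/(πd³) and τ = 16T/(πd³), so the von Mises stress is σ' = (16/πd³)·√(4M²+3T²).
√(4M²+3T²) = √(4×(461000)² + 3×(1.020×10^6)²) = 1.993×10^6 N·mm.
d³ = 16×1.993×10^6/(π×102.7) = 98820 mm³.
d = 46.23 mm.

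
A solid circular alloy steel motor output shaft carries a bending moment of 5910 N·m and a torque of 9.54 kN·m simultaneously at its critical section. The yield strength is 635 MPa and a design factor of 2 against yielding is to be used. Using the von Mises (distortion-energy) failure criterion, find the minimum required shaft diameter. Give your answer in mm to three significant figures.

d = 68.8 mm

σ_allow = σ_y/n = 635/2 = 317.5 MPa.
For a solid shaft σ_b = 32M/(πd³) and τ = 16T/(πd³), so the von Mises stress is σ' = (16/πd³)·√(4M²+3T²).
√(4M²+3T²) = √(4×(5.910×10^6)² + 3×(9.540×10^6)²) = 2.032×10^7 N·mm.
d³ = 16×2.032×10^7/(π×317.5) = 325900 mm³.
d = 68.82 mm.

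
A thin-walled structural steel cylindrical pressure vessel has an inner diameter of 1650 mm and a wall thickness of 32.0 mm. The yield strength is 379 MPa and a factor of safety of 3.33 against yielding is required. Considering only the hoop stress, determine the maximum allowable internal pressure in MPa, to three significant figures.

p_allow = 4.41 MPa

σ_allow = 379/3.33 = 113.8 MPa.
σ_h = pD/(2t) → p_allow = 2σ_allow t/D = 2×113.8×32.0/1650 = 4.415 MPa.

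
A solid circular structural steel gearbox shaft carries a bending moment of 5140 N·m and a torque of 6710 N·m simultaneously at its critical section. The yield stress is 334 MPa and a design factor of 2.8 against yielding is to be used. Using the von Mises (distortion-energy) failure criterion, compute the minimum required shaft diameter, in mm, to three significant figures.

d = 87.2 mm

σ_allow = σ_y/n = 334/2.8 = 119.3 MPa.
For a solid shaft σ_b = 32M/(πd³) and τ = 16T/(πd³), so the von Mises stress is σ' = (16/πd³)·√(4M²+3T²).
√(4M²+3T²) = √(4×(5.140×10^6)² + 3×(6.710×10^6)²) = 1.552×10^7 N·mm.
d³ = 16×1.552×10^7/(π×119.3) = 662500 mm³.
d = 87.17 mm.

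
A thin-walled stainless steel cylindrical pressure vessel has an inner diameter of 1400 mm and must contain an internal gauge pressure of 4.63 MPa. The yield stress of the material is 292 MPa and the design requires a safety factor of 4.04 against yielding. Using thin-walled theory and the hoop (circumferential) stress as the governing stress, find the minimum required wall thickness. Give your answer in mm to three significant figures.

t = 44.8 mm

σ_allow = 292/4.04 = 72.28 MPa.
Hoop stress σ_h = pD/(2t), so t = pD/(2σ_allow) = 4.63×1400/(2×72.28) = 44.84 mm.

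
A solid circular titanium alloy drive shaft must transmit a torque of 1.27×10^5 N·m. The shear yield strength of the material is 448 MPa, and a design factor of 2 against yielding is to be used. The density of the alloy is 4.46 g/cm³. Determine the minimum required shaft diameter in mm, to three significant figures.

Allowable shear stress τ_allow = 448/2 = 224.0 MPa.
For a solid shaft τ = 16T/(πd³), so d³ = 16T/(π τ_allow) = 16×1.2700×10^8/(π×224.0) = 2.888×10^6 mm³.
d = (2.888×10^6)^(1/3) = 142.4 mm.

d = 142 mm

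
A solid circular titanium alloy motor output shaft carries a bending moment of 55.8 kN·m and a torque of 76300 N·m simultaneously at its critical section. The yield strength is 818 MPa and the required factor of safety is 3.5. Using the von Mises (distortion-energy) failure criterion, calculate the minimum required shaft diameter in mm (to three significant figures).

d = 156 mm

σ_allow = σ_y/n = 818/3.5 = 233.7 MPa.
For a solid shaft σ_b = 32M/(πd³) and τ = 16T/(πd³), so the von Mises stress is σ' = (16/πd³)·√(4M²+3T²).
√(4M²+3T²) = √(4×(5.580×10^7)² + 3×(7.630×10^7)²) = 1.730×10^8 N·mm.
d³ = 16×1.730×10^8/(π×233.7) = 3.769×10^6 mm³.
d = 155.6 mm.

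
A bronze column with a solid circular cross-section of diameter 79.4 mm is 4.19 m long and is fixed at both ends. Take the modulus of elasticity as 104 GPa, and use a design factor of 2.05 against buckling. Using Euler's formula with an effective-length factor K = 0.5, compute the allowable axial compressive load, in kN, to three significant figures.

I = πd⁴/64 = π×79.4⁴/64 = 1.951×10^6 mm⁴.
Effective length L_e = KL = 0.5×4.19 m = 2095 mm.
Euler critical load P_cr = π²EI/L_e² = π²×104000×1.951×10^6/2095² = 456300 N.
P_allow = P_cr/n = 456300/2.05 = 222600 N.

P_allow = 223 kN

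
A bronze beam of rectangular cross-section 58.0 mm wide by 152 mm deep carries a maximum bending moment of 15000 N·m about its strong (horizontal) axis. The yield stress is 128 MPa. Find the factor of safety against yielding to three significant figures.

Section modulus S = bh²/6 = 58.0×152²/6 = 223300 mm³.
σ = M/S = 1.5000×10^7/223300 = 67.16 MPa.
n = 128/67.16 = 1.906.

n = 1.91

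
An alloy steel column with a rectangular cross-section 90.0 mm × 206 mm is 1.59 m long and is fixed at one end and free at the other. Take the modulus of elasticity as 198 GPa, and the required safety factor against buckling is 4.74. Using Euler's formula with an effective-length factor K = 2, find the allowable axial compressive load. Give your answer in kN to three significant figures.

Buckling occurs about the weak axis: I_min = h·b³/12 = 206×90.0³/12 = 1.251×10^7 mm⁴ (b = 90.0 mm is the smaller dimension).
Effective length L_e = KL = 2×1.59 m = 3180 mm.
Euler critical load P_cr = π²EI/L_e² = π²×198000×1.251×10^7/3180² = 2.418×10^6 N.
P_allow = P_cr/n = 2.418×10^6/4.74 = 510200 N.

P_allow = 510 kN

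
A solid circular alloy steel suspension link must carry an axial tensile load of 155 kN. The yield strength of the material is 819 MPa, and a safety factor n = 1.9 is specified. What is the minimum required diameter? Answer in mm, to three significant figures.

Allowable stress σ_allow = 819/1.9 = 431.1 MPa.
Required area A = F/σ_allow = 155000/431.1 = 359.6 mm².
A = πd²/4 → d = √(4A/π) = 21.40 mm.

d = 21.4 mm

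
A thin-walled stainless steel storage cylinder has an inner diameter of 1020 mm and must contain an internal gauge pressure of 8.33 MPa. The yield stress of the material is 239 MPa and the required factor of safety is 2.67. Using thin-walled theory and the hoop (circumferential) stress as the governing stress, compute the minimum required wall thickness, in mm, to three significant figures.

t = 47.5 mm

σ_allow = 239/2.67 = 89.51 MPa.
Hoop stress σ_h = pD/(2t), so t = pD/(2σ_allow) = 8.33×1020/(2×89.51) = 47.46 mm.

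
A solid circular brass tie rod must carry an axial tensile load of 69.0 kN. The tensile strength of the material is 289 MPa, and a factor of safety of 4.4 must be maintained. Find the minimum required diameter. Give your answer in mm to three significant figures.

d = 36.6 mm

Allowable stress σ_allow = 289/4.4 = 65.68 MPa.
Required area A = F/σ_allow = 69000/65.68 = 1051 mm².
A = πd²/4 → d = √(4A/π) = 36.57 mm.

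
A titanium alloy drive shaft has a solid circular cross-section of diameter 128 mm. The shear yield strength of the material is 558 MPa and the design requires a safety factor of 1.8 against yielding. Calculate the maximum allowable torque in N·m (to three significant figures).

T_allow = 1.28×10^5 N·m

τ_allow = 558/1.8 = 310.0 MPa.
For a solid shaft T_allow = τ_allow·πd³/16; πd³/16 = π×128³/16 = 411800 mm³.
T_allow = 310.0×411800 = 1.277×10^8 N·mm = 127700 N·m.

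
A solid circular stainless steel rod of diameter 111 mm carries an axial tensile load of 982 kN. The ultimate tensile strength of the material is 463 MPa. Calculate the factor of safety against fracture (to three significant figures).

A = πd²/4 = 9677 mm².
σ = F/A = 982000/9677 = 101.5 MPa.
n = 463/101.5 = 4.563.

n = 4.56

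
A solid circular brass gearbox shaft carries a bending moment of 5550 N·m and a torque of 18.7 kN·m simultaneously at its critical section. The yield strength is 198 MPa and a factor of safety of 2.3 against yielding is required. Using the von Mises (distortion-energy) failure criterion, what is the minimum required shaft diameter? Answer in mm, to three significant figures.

σ_allow = σ_y/n = 198/2.3 = 86.09 MPa.
For a solid shaft σ_b = 32M/(πd³) and τ = 16T/(πd³), so the von Mises stress is σ' = (16/πd³)·√(4M²+3T²).
√(4M²+3T²) = √(4×(5.550×10^6)² + 3×(1.870×10^7)²) = 3.424×10^7 N·mm.
d³ = 16×3.424×10^7/(π×86.09) = 2.026×10^6 mm³.
d = 126.5 mm.

d = 127 mm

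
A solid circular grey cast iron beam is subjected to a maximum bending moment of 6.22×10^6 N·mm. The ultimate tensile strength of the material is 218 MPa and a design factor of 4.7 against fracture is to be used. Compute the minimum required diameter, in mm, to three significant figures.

σ_allow = 218/4.7 = 46.38 MPa.
For a solid circular section σ = 32M/(πd³), so d³ = 32M/(π σ_allow) = 32×6220000/(π×46.38) = 1.366×10^6 mm³.
d = 111.0 mm.

d = 111 mm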